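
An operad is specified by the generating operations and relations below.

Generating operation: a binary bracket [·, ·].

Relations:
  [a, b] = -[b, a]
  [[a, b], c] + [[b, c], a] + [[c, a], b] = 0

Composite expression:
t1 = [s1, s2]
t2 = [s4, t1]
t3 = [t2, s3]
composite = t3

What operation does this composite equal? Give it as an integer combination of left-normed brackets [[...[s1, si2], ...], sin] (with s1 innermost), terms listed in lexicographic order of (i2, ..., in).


-[[[s1, s2], s4], s3]

A multilinear Lie element is pinned by s1-initial words (s1 innermost).
Composite bracket: [[s4, [s1, s2]], s3]
Each bracket splits as ab - ba, giving 8 signed words (2^3 = 8).
Words beginning with s1 determine it all:
  word s1s2s4s3 has sign -1, contributing -[[[s1, s2], s4], s3]


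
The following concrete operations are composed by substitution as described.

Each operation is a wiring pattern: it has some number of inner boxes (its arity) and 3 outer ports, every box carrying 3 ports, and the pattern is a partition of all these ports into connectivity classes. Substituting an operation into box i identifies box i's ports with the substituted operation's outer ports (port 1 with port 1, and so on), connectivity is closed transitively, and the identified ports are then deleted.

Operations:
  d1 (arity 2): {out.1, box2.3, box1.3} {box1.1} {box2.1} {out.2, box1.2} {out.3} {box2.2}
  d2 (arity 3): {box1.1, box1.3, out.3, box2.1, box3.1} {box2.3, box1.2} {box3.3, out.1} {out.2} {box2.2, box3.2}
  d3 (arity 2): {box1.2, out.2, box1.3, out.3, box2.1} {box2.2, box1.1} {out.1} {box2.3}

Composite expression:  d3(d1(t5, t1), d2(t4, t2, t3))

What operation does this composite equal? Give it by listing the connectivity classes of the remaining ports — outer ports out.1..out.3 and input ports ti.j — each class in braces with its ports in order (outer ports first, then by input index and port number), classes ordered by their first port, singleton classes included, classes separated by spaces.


Treat the ports identified at d3 as solder joints: merge, then drop.
the subtree at d1 composes to {out.1, t1.3, t5.3} {out.2, t5.2} {out.3} {t1.1} {t1.2} {t5.1} on (t5, t1); out.j = own outer ports
the subtree at d2 composes to {out.1, t3.3} {out.2} {out.3, t2.1, t3.1, t4.1, t4.3} {t2.2, t3.2} {t2.3, t4.2} on (t4, t2, t3); out.j = own outer ports
the subtree at d3 composes to {out.1} {out.2, out.3, t3.3, t5.2} {t1.1} {t1.2} {t1.3, t5.3} {t2.1, t3.1, t4.1, t4.3} {t2.2, t3.2} {t2.3, t4.2} {t5.1} on (t5, t1, t4, t2, t3); out.j = own outer ports

{out.1} {out.2, out.3, t3.3, t5.2} {t1.1} {t1.2} {t1.3, t5.3} {t2.1, t3.1, t4.1, t4.3} {t2.2, t3.2} {t2.3, t4.2} {t5.1}


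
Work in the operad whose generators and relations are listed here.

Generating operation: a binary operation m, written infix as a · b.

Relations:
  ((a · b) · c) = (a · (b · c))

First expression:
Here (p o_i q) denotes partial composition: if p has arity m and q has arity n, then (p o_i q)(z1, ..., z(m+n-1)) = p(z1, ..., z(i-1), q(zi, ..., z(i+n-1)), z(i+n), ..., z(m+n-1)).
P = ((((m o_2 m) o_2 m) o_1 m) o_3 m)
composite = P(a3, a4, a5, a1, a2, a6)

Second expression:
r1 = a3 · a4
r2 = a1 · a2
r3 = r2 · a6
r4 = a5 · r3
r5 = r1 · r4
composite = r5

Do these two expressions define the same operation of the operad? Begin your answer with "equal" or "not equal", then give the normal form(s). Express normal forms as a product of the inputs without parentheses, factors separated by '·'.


equal; the common form is a3 · a4 · a5 · a1 · a2 · a6

The first expression reduces to a3 · a4 · a5 · a1 · a2 · a6
The second expression reduces to a3 · a4 · a5 · a1 · a2 · a6
Both agree, so they are equal.


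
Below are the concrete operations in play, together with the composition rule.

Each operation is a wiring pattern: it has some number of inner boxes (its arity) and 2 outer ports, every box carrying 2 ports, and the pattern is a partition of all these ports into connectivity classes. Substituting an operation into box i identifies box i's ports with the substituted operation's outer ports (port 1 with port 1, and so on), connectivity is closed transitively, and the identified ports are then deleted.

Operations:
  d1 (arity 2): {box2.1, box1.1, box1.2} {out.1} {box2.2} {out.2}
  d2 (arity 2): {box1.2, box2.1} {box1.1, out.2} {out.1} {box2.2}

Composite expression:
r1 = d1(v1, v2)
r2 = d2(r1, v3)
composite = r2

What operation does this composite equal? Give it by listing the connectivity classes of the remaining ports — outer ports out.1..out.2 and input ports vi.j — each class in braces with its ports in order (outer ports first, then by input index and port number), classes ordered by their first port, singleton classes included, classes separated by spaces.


{out.1} {out.2} {v1.1, v1.2, v2.1} {v2.2} {v3.1} {v3.2}

Connectivity passes through glued d2-boundaries; trace each wire chain.
through d1, on inputs (v1, v2): {out.1} {out.2} {v1.1, v1.2, v2.1} {v2.2} (out.j = stage outer ports)
through d2, on inputs (v1, v2, v3): {out.1} {out.2} {v1.1, v1.2, v2.1} {v2.2} {v3.1} {v3.2} (out.j = stage outer ports)


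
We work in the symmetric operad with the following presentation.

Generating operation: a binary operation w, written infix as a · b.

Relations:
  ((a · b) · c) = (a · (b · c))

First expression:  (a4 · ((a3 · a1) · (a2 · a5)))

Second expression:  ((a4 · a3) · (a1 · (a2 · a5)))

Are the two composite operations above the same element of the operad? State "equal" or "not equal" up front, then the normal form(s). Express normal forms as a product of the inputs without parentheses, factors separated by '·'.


equal; both compose to a4 · a3 · a1 · a2 · a5


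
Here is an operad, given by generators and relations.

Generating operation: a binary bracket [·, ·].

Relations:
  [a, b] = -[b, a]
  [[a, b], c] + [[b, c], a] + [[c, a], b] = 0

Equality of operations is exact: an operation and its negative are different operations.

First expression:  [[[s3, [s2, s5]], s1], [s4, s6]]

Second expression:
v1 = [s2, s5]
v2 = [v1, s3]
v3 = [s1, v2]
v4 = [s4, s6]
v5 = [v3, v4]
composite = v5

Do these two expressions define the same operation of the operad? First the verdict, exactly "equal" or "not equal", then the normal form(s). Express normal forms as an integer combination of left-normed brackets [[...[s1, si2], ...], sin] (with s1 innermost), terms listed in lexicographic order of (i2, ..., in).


equal; the common form is [[[[[s1, s2], s5], s3], s4], s6] - [[[[[s1, s2], s5], s3], s6], s4] - [[[[[s1, s3], s2], s5], s4], s6] + [[[[[s1, s3], s2], s5], s6], s4] + [[[[[s1, s3], s5], s2], s4], s6] - [[[[[s1, s3], s5], s2], s6], s4] - [[[[[s1, s5], s2], s3], s4], s6] + [[[[[s1, s5], s2], s3], s6], s4]

The first composite normalizes to [[[[[s1, s2], s5], s3], s4], s6] - [[[[[s1, s2], s5], s3], s6], s4] - [[[[[s1, s3], s2], s5], s4], s6] + [[[[[s1, s3], s2], s5], s6], s4] + [[[[[s1, s3], s5], s2], s4], s6] - [[[[[s1, s3], s5], s2], s6], s4] - [[[[[s1, s5], s2], s3], s4], s6] + [[[[[s1, s5], s2], s3], s6], s4]
The second composite normalizes to [[[[[s1, s2], s5], s3], s4], s6] - [[[[[s1, s2], s5], s3], s6], s4] - [[[[[s1, s3], s2], s5], s4], s6] + [[[[[s1, s3], s2], s5], s6], s4] + [[[[[s1, s3], s5], s2], s4], s6] - [[[[[s1, s3], s5], s2], s6], s4] - [[[[[s1, s5], s2], s3], s4], s6] + [[[[[s1, s5], s2], s3], s6], s4]
The forms coincide; equal.


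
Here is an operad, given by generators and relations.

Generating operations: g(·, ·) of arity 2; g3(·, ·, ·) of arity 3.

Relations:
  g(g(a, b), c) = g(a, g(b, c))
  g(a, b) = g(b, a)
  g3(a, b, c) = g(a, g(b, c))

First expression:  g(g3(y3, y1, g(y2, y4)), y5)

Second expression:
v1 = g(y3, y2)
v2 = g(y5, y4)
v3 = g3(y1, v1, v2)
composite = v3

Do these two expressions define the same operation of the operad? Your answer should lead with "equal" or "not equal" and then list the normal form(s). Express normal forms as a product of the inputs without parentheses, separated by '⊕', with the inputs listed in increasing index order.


equal — both sides give y1 ⊕ y2 ⊕ y3 ⊕ y4 ⊕ y5

Reducing the first expression gives y1 ⊕ y2 ⊕ y3 ⊕ y4 ⊕ y5
Reducing the second expression gives y1 ⊕ y2 ⊕ y3 ⊕ y4 ⊕ y5
Identical normal forms: equal.


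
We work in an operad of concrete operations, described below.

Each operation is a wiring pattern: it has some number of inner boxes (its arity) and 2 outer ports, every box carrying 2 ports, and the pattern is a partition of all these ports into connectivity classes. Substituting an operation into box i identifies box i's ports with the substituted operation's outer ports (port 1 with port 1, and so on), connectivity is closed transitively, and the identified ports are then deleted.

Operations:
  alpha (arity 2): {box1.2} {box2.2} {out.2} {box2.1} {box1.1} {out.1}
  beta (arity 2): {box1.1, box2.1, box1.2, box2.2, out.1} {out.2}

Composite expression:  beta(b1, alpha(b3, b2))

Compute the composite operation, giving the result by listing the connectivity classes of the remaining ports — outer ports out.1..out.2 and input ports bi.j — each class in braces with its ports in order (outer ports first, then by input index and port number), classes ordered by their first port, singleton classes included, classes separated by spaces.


{out.1, b1.1, b1.2} {out.2} {b2.1} {b2.2} {b3.1} {b3.2}

Connectivity passes through glued beta-boundaries; trace each wire chain.
composing alpha on (b3, b2), with out.j its own outer ports: {out.1} {out.2} {b2.1} {b2.2} {b3.1} {b3.2}
composing beta on (b1, b3, b2), with out.j its own outer ports: {out.1, b1.1, b1.2} {out.2} {b2.1} {b2.2} {b3.1} {b3.2}


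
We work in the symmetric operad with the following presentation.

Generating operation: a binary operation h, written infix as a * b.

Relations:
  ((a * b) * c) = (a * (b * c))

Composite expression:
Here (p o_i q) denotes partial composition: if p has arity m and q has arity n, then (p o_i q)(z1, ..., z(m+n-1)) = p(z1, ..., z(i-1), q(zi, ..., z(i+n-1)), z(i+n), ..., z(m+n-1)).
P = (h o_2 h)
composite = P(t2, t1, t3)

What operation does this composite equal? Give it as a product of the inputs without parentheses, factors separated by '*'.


t2 * t1 * t3

The h-tree's shape is irrelevant; the t-reading-order decides.
(t1 * t3) reduces to t1 * t3
(t2 * (t1 * t3)) reduces to t2 * t1 * t3


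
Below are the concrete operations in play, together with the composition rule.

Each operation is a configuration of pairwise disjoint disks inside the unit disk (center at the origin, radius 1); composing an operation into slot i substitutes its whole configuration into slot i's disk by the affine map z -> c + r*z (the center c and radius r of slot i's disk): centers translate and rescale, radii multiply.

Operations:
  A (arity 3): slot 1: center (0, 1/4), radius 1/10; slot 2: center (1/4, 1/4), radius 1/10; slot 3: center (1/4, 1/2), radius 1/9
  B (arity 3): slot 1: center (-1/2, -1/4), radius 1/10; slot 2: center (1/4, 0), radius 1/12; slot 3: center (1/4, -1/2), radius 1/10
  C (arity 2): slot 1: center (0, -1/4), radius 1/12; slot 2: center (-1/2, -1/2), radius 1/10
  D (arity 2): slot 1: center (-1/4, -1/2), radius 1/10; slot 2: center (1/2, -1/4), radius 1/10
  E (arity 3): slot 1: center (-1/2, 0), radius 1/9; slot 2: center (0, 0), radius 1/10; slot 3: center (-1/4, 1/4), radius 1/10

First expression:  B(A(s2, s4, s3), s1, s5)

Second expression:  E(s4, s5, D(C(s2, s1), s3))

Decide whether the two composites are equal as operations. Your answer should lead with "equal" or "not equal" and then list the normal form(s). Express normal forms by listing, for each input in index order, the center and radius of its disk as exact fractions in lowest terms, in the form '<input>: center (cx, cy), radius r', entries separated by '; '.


not equal: they reduce to s1: center (1/4, 0), radius 1/12; s2: center (-1/2, -9/40), radius 1/100; s3: center (-19/40, -1/5), radius 1/90; s4: center (-19/40, -9/40), radius 1/100; s5: center (1/4, -1/2), radius 1/10 and s1: center (-7/25, 39/200), radius 1/1000; s2: center (-11/40, 79/400), radius 1/1200; s3: center (-1/5, 9/40), radius 1/100; s4: center (-1/2, 0), radius 1/9; s5: center (0, 0), radius 1/10

The first composite normalizes to s1: center (1/4, 0), radius 1/12; s2: center (-1/2, -9/40), radius 1/100; s3: center (-19/40, -1/5), radius 1/90; s4: center (-19/40, -9/40), radius 1/100; s5: center (1/4, -1/2), radius 1/10
The second composite normalizes to s1: center (-7/25, 39/200), radius 1/1000; s2: center (-11/40, 79/400), radius 1/1200; s3: center (-1/5, 9/40), radius 1/100; s4: center (-1/2, 0), radius 1/9; s5: center (0, 0), radius 1/10
The forms do not match — not equal.


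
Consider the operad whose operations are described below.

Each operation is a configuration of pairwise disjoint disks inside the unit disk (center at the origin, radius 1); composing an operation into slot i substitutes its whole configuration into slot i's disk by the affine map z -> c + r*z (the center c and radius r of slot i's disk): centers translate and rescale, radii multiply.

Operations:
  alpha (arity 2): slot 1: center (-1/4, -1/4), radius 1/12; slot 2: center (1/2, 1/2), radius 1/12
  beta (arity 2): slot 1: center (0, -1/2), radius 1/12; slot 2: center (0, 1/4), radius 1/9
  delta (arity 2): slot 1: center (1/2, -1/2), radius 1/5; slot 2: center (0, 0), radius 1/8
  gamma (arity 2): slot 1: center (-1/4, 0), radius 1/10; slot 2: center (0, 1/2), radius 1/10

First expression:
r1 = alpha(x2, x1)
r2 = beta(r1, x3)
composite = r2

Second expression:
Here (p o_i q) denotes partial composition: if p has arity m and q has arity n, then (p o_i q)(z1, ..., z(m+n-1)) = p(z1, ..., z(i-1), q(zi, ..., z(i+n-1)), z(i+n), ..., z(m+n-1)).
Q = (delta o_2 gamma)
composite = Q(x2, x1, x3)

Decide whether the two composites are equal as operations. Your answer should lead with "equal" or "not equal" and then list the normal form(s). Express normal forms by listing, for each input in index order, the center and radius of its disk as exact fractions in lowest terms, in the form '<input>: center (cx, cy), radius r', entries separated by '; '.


The first expression, normalized: x1: center (1/24, -11/24), radius 1/144; x2: center (-1/48, -25/48), radius 1/144; x3: center (0, 1/4), radius 1/9
The second expression, normalized: x1: center (-1/32, 0), radius 1/80; x2: center (1/2, -1/2), radius 1/5; x3: center (0, 1/16), radius 1/80
The normal forms differ: not equal.

not equal; first: x1: center (1/24, -11/24), radius 1/144; x2: center (-1/48, -25/48), radius 1/144; x3: center (0, 1/4), radius 1/9; second: x1: center (-1/32, 0), radius 1/80; x2: center (1/2, -1/2), radius 1/5; x3: center (0, 1/16), radius 1/80


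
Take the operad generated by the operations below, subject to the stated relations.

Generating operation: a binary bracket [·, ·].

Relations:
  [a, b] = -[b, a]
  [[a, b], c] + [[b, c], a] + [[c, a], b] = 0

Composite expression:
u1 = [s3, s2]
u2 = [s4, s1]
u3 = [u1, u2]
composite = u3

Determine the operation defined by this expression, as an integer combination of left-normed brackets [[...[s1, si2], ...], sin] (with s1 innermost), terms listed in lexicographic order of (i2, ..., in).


-[[[s1, s4], s2], s3] + [[[s1, s4], s3], s2]

Skip Jacobi rewriting: expand, keep s1-initial words, read off terms.
Composite bracket: [[s3, s2], [s4, s1]]
Applying ab - ba throughout gives 8 signed words (2^3 = 8).
The s1-initial words carry the normal form:
  sign of s1s4s2s3 is -1, so it contributes -[[[s1, s4], s2], s3]
  sign of s1s4s3s2 is +1, so it contributes +[[[s1, s4], s3], s2]


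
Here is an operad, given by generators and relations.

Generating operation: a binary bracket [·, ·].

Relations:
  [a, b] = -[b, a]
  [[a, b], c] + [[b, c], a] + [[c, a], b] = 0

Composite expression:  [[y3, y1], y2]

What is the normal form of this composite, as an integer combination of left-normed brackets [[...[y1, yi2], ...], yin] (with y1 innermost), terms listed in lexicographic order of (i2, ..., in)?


-[[y1, y3], y2]

Expand each bracket as ab - ba; the y1-initial words give the coefficients.
Composite bracket: [[y3, y1], y2]
Each bracket splits as ab - ba, giving 4 signed words (2^2 = 4).
Keep just the words that open with y1:
  y1y3y2 appears with sign -1, giving the term -[[y1, y3], y2]


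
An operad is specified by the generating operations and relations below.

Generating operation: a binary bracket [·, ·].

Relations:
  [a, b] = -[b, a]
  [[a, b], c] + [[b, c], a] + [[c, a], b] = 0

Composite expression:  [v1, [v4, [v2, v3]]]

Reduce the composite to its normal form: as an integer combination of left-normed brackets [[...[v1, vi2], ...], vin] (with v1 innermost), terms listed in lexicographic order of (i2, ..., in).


-[[[v1, v2], v3], v4] + [[[v1, v3], v2], v4] + [[[v1, v4], v2], v3] - [[[v1, v4], v3], v2]

Antisymmetry and Jacobi reduce to v1-anchored left-normed brackets.
Composite bracket: [v1, [v4, [v2, v3]]]
Full expansion: 8 signed words from ab - ba (2^3 = 8).
The v1-initial words carry the normal form:
  v1v2v3v4 (sign -1) contributes -[[[v1, v2], v3], v4]
  v1v3v2v4 (sign +1) contributes +[[[v1, v3], v2], v4]
  v1v4v2v3 (sign +1) contributes +[[[v1, v4], v2], v3]
  v1v4v3v2 (sign -1) contributes -[[[v1, v4], v3], v2]


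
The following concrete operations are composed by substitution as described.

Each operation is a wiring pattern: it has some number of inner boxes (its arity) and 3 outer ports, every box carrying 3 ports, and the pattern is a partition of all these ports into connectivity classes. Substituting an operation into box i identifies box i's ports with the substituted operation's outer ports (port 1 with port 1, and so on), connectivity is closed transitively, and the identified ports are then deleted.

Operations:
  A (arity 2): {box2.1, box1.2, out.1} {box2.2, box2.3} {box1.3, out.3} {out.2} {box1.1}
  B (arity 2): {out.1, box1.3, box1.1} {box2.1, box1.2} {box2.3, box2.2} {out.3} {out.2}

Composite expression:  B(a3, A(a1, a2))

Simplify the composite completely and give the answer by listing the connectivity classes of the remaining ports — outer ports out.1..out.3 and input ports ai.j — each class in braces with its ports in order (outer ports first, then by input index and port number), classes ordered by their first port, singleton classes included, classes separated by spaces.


{out.1, a3.1, a3.3} {out.2} {out.3} {a1.1} {a1.2, a2.1, a3.2} {a1.3} {a2.2, a2.3}

Two ports join when wires chain via B-identified ports.
after A, the pattern on (a1, a2) reads {out.1, a1.2, a2.1} {out.2} {out.3, a1.3} {a1.1} {a2.2, a2.3} (out.j = its outer ports)
after B, the pattern on (a3, a1, a2) reads {out.1, a3.1, a3.3} {out.2} {out.3} {a1.1} {a1.2, a2.1, a3.2} {a1.3} {a2.2, a2.3} (out.j = its outer ports)


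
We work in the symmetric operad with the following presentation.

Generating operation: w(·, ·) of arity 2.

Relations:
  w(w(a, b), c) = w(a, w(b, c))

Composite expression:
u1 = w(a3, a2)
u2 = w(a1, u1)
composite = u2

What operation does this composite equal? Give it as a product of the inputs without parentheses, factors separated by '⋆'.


a1 ⋆ a3 ⋆ a2

All parenthesizations of w agree; list the a-inputs left to right.
w(a3, a2) spells out as a3 ⋆ a2
w(a1, w(a3, a2)) spells out as a1 ⋆ a3 ⋆ a2


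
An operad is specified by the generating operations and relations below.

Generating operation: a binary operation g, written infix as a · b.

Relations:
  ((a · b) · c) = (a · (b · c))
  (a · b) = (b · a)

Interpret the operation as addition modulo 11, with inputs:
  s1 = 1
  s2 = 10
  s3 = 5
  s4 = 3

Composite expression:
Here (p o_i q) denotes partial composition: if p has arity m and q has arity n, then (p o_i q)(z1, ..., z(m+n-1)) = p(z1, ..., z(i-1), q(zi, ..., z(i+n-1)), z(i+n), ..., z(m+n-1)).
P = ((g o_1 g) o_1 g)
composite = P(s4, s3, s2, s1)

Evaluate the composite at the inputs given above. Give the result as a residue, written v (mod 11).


(s4 · s3) = 8
((s4 · s3) · s2) = 7
(((s4 · s3) · s2) · s1) = 8

8 (mod 11)


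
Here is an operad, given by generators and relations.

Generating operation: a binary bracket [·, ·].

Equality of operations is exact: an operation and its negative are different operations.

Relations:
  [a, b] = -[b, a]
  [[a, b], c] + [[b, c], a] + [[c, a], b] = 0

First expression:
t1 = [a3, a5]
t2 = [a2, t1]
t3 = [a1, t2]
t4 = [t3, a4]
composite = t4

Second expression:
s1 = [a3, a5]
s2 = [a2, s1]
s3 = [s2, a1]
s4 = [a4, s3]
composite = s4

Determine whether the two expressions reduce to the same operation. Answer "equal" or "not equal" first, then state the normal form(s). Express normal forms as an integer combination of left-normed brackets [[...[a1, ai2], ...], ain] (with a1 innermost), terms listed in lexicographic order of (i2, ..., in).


The first composite normalizes to [[[[a1, a2], a3], a5], a4] - [[[[a1, a2], a5], a3], a4] - [[[[a1, a3], a5], a2], a4] + [[[[a1, a5], a3], a2], a4]
The second composite normalizes to [[[[a1, a2], a3], a5], a4] - [[[[a1, a2], a5], a3], a4] - [[[[a1, a3], a5], a2], a4] + [[[[a1, a5], a3], a2], a4]
Identical normal forms: equal.

equal; the common form is [[[[a1, a2], a3], a5], a4] - [[[[a1, a2], a5], a3], a4] - [[[[a1, a3], a5], a2], a4] + [[[[a1, a5], a3], a2], a4]


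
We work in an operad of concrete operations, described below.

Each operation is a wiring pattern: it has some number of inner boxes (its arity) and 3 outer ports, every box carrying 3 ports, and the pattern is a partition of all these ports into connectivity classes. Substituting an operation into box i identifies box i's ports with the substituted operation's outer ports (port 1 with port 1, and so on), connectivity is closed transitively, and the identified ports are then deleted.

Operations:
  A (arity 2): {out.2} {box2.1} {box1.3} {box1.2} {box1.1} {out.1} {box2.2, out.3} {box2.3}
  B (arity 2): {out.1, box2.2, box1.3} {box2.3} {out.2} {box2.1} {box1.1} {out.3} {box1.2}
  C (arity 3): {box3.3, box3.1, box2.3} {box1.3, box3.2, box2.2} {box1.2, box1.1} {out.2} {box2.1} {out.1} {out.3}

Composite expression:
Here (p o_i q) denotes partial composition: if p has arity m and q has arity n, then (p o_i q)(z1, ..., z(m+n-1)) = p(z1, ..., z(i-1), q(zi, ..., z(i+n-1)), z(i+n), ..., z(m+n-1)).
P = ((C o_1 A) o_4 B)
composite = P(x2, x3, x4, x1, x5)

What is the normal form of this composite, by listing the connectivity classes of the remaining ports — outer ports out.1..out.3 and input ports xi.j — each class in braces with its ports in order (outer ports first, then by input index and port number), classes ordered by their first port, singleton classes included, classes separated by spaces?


{out.1} {out.2} {out.3} {x1.1} {x1.2} {x1.3, x4.3, x5.2} {x2.1} {x2.2} {x2.3} {x3.1} {x3.2, x4.2} {x3.3} {x4.1} {x5.1} {x5.3}

Reachability decides: close wires over C-identified ports.
through A, on inputs (x2, x3): {out.1} {out.2} {out.3, x3.2} {x2.1} {x2.2} {x2.3} {x3.1} {x3.3} (out.j = stage outer ports)
through B, on inputs (x1, x5): {out.1, x1.3, x5.2} {out.2} {out.3} {x1.1} {x1.2} {x5.1} {x5.3} (out.j = stage outer ports)
through C, on inputs (x2, x3, x4, x1, x5): {out.1} {out.2} {out.3} {x1.1} {x1.2} {x1.3, x4.3, x5.2} {x2.1} {x2.2} {x2.3} {x3.1} {x3.2, x4.2} {x3.3} {x4.1} {x5.1} {x5.3} (out.j = stage outer ports)


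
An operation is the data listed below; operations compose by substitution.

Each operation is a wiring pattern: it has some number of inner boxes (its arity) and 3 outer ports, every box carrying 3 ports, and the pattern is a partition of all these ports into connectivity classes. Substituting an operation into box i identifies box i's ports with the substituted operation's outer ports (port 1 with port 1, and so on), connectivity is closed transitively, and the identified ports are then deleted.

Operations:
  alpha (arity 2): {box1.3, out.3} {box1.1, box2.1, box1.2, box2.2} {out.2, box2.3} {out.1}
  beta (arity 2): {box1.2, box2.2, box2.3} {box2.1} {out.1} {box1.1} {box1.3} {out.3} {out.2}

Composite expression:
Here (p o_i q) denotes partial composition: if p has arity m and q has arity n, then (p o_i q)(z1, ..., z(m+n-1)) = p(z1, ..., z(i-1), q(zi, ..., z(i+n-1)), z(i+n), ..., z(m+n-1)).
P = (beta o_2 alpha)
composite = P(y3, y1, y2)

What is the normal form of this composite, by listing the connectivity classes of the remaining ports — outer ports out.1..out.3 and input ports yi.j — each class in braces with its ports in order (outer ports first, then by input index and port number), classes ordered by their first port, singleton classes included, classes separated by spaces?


{out.1} {out.2} {out.3} {y1.1, y1.2, y2.1, y2.2} {y1.3, y2.3, y3.2} {y3.1} {y3.3}


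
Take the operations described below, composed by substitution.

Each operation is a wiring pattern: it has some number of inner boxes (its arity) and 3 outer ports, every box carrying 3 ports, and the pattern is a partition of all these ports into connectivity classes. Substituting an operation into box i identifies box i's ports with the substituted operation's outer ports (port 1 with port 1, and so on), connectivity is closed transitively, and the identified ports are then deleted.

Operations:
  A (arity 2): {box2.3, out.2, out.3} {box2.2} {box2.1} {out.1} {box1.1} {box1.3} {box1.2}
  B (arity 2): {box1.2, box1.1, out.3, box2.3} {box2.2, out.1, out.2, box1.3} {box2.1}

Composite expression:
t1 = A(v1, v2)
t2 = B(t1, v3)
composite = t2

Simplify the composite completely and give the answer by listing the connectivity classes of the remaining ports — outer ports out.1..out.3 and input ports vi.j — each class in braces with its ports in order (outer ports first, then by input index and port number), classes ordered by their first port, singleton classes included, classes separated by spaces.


{out.1, out.2, out.3, v2.3, v3.2, v3.3} {v1.1} {v1.2} {v1.3} {v2.1} {v2.2} {v3.1}


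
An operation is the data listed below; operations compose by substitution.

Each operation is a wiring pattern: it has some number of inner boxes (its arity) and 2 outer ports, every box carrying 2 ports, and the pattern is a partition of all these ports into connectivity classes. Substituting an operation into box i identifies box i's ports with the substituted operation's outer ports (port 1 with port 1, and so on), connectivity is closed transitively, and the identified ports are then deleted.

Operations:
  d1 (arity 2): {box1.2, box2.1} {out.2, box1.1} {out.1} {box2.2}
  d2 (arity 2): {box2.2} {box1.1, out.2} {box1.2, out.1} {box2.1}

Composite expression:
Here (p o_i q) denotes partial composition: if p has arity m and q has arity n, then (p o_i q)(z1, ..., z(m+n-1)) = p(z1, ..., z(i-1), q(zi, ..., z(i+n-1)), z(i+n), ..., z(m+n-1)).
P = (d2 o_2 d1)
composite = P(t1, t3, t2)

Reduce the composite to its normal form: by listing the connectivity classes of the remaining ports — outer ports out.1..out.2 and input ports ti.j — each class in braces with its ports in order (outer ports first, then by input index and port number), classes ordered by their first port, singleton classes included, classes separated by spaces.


{out.1, t1.2} {out.2, t1.1} {t2.1, t3.2} {t2.2} {t3.1}

After gluing at d2, chains via deleted ports link the t-ports.
composing d1 on (t3, t2), with out.j its own outer ports: {out.1} {out.2, t3.1} {t2.1, t3.2} {t2.2}
composing d2 on (t1, t3, t2), with out.j its own outer ports: {out.1, t1.2} {out.2, t1.1} {t2.1, t3.2} {t2.2} {t3.1}


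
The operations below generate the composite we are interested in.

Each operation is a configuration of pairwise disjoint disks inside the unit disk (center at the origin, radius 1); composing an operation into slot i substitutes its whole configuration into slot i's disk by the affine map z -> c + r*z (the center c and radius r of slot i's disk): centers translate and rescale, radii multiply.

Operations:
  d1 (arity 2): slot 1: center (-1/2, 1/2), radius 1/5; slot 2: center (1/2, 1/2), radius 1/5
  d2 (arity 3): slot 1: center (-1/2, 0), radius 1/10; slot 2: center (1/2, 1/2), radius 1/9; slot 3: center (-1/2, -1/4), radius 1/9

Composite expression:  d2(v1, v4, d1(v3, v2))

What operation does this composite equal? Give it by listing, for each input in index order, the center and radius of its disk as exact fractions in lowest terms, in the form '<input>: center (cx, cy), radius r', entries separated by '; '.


v1: center (-1/2, 0), radius 1/10; v2: center (-4/9, -7/36), radius 1/45; v3: center (-5/9, -7/36), radius 1/45; v4: center (1/2, 1/2), radius 1/9


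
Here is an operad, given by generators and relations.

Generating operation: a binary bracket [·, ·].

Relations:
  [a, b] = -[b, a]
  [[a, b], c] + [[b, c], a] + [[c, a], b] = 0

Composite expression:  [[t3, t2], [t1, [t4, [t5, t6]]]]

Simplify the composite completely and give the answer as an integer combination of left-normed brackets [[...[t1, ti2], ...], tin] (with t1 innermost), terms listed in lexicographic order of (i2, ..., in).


[[[[[t1, t4], t5], t6], t2], t3] - [[[[[t1, t4], t5], t6], t3], t2] - [[[[[t1, t4], t6], t5], t2], t3] + [[[[[t1, t4], t6], t5], t3], t2] - [[[[[t1, t5], t6], t4], t2], t3] + [[[[[t1, t5], t6], t4], t3], t2] + [[[[[t1, t6], t5], t4], t2], t3] - [[[[[t1, t6], t5], t4], t3], t2]

Skip Jacobi rewriting: expand, keep t1-initial words, read off terms.
Composite bracket: [[t3, t2], [t1, [t4, [t5, t6]]]]
Full expansion: 32 signed words from ab - ba (2^5 = 32).
Words beginning with t1 determine it all:
  t1t4t5t6t2t3 (sign +1) contributes +[[[[[t1, t4], t5], t6], t2], t3]
  t1t4t5t6t3t2 (sign -1) contributes -[[[[[t1, t4], t5], t6], t3], t2]
  t1t4t6t5t2t3 (sign -1) contributes -[[[[[t1, t4], t6], t5], t2], t3]
  t1t4t6t5t3t2 (sign +1) contributes +[[[[[t1, t4], t6], t5], t3], t2]
  t1t5t6t4t2t3 (sign -1) contributes -[[[[[t1, t5], t6], t4], t2], t3]
  t1t5t6t4t3t2 (sign +1) contributes +[[[[[t1, t5], t6], t4], t3], t2]
  t1t6t5t4t2t3 (sign +1) contributes +[[[[[t1, t6], t5], t4], t2], t3]
  t1t6t5t4t3t2 (sign -1) contributes -[[[[[t1, t6], t5], t4], t3], t2]


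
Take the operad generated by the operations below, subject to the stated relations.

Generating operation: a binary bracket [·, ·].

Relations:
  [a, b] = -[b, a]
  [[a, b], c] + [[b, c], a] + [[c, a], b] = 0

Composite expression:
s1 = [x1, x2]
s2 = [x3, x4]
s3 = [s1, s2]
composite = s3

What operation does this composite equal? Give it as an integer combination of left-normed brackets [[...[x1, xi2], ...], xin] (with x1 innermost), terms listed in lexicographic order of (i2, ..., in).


[[[x1, x2], x3], x4] - [[[x1, x2], x4], x3]

Left-normed coefficients sit on the x1-initial expansion words.
Composite bracket: [[x1, x2], [x3, x4]]
Expanding via [a, b] = ab - ba: 8 signed words (2^3 = 8).
Coefficients come from the x1-initial words:
  x1x2x3x4 appears with sign +1, giving the term +[[[x1, x2], x3], x4]
  x1x2x4x3 appears with sign -1, giving the term -[[[x1, x2], x4], x3]


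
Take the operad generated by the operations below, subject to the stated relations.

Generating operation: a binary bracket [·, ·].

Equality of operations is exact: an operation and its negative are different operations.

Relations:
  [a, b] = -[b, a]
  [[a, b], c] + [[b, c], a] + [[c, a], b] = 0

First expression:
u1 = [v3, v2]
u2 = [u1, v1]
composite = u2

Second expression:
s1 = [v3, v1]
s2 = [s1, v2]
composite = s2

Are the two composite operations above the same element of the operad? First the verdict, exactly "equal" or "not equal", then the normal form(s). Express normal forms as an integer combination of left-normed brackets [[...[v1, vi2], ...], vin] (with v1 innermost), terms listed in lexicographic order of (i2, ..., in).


not equal; first: [[v1, v2], v3] - [[v1, v3], v2]; second: -[[v1, v3], v2]

Reducing the first expression gives [[v1, v2], v3] - [[v1, v3], v2]
Reducing the second expression gives -[[v1, v3], v2]
Distinct normal forms: not equal.


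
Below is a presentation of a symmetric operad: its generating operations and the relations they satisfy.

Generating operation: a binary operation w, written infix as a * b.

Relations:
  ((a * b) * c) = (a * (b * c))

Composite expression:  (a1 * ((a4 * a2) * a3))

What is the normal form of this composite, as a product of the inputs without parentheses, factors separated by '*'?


a1 * a4 * a2 * a3

Key point: w is associative — brackets drop, the a-order remains.
(a4 * a2) reduces to a4 * a2
((a4 * a2) * a3) reduces to a4 * a2 * a3
(a1 * ((a4 * a2) * a3)) reduces to a1 * a4 * a2 * a3


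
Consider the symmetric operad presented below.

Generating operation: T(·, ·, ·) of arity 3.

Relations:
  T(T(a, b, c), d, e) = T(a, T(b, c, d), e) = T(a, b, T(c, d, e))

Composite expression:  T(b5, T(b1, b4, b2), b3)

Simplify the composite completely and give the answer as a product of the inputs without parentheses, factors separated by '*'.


b5 * b1 * b4 * b2 * b3

The T-tree's shape is irrelevant; the b-reading-order decides.
T(b1, b4, b2) unparenthesizes to b1 * b4 * b2
T(b5, T(b1, b4, b2), b3) unparenthesizes to b5 * b1 * b4 * b2 * b3


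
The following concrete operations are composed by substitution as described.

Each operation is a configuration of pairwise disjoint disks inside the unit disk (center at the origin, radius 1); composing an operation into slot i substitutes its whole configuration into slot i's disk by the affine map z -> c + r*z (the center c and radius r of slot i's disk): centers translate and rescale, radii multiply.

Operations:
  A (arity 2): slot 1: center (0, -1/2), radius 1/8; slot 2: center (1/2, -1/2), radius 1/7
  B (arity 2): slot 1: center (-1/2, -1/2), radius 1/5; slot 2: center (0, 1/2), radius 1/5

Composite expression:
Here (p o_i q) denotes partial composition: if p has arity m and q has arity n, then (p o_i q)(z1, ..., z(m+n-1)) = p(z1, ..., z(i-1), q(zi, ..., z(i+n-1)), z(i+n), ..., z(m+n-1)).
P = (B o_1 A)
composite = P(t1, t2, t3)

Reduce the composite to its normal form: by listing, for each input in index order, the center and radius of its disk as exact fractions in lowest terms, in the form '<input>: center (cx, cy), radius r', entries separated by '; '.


t1: center (-1/2, -3/5), radius 1/40; t2: center (-2/5, -3/5), radius 1/35; t3: center (0, 1/2), radius 1/5

Only the slot chain above each t matters under B; compose those maps.
input t1: applying the 2 nested substitutions gives center (-1/2, -3/5), radius 1/40
input t2: applying the 2 nested substitutions gives center (-2/5, -3/5), radius 1/35
input t3: applying the 1 nested substitution gives center (0, 1/2), radius 1/5


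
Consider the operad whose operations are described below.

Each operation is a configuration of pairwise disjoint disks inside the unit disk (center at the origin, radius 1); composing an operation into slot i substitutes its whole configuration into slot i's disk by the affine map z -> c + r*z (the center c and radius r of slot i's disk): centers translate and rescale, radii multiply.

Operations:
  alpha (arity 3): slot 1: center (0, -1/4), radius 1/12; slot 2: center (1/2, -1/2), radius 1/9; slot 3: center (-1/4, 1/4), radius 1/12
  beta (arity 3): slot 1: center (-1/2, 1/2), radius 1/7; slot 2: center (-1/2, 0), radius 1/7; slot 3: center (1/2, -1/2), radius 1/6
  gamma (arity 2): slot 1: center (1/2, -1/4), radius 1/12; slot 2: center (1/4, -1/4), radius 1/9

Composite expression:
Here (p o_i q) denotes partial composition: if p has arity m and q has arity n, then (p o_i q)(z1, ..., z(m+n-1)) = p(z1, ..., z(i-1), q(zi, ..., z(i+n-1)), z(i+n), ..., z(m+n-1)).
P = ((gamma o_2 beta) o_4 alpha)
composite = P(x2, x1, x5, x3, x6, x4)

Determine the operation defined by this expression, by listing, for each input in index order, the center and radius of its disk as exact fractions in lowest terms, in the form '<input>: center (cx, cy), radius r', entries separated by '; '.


x1: center (7/36, -7/36), radius 1/63; x2: center (1/2, -1/4), radius 1/12; x3: center (11/36, -67/216), radius 1/648; x4: center (65/216, -65/216), radius 1/648; x5: center (7/36, -1/4), radius 1/63; x6: center (17/54, -17/54), radius 1/486

Affine substitution under gamma: radii multiply and x-centers shift.
input x2: applying the 1 nested substitution gives center (1/2, -1/4), radius 1/12
input x1: applying the 2 nested substitutions gives center (7/36, -7/36), radius 1/63
input x5: applying the 2 nested substitutions gives center (7/36, -1/4), radius 1/63
input x3: applying the 3 nested substitutions gives center (11/36, -67/216), radius 1/648
input x6: applying the 3 nested substitutions gives center (17/54, -17/54), radius 1/486
input x4: applying the 3 nested substitutions gives center (65/216, -65/216), radius 1/648


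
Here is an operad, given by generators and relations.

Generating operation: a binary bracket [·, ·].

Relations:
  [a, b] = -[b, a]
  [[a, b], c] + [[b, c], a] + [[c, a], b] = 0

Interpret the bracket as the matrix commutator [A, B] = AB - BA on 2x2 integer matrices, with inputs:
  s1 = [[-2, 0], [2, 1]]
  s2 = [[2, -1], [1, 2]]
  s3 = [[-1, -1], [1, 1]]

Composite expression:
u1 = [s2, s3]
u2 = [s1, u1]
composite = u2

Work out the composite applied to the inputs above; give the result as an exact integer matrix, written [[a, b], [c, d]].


[s2, s3] = [[0, -2], [-2, 0]]
[s1, [s2, s3]] = [[4, 6], [-6, -4]]

[[4, 6], [-6, -4]]


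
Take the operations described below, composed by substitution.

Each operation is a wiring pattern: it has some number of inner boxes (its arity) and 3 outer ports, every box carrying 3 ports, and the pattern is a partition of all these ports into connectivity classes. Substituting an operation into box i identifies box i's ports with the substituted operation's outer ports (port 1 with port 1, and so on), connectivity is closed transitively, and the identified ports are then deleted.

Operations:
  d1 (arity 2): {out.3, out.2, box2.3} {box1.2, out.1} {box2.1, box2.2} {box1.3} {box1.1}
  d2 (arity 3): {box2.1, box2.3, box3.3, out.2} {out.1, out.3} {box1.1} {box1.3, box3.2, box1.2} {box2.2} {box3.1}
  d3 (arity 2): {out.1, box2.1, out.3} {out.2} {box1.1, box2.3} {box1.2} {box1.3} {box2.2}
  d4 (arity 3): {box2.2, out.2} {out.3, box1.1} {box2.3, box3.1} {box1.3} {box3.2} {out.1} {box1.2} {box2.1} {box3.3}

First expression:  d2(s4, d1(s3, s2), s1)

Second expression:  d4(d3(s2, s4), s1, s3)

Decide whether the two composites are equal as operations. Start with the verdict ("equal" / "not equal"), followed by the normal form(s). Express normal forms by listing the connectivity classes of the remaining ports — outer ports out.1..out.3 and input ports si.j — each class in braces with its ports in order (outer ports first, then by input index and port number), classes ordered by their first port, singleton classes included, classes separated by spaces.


not equal — first {out.1, out.3} {out.2, s1.3, s2.3, s3.2} {s1.1} {s1.2, s4.2, s4.3} {s2.1, s2.2} {s3.1} {s3.3} {s4.1}, second {out.1} {out.2, s1.2} {out.3, s4.1} {s1.1} {s1.3, s3.1} {s2.1, s4.3} {s2.2} {s2.3} {s3.2} {s3.3} {s4.2}


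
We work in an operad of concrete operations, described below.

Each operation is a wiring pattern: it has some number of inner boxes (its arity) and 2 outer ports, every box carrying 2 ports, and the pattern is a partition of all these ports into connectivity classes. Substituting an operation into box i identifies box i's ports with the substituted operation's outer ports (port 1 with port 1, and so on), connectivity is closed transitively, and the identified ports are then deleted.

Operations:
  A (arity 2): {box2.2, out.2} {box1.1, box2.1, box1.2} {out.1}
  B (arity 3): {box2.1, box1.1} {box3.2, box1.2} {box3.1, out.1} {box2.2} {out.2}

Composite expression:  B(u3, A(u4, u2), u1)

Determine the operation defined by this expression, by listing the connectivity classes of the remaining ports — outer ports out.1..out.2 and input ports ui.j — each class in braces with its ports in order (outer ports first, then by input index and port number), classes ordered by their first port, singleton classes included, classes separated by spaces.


{out.1, u1.1} {out.2} {u1.2, u3.2} {u2.1, u4.1, u4.2} {u2.2} {u3.1}


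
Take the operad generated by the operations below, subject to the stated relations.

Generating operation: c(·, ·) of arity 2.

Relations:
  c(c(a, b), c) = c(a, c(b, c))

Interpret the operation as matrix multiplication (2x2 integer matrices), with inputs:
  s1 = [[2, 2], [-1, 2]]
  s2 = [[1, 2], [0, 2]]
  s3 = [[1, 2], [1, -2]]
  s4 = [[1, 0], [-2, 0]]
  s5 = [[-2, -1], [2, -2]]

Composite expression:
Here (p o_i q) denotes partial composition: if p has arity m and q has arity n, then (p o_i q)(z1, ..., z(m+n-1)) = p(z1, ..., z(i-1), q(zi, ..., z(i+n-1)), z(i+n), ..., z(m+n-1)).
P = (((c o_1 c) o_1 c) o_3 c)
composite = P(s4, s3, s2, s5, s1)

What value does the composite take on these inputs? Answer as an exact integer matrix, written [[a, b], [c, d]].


[[33, -6], [-66, 12]]

c(s4, s3) = [[1, 2], [-2, -4]]
c(s2, s5) = [[2, -5], [4, -4]]
c(c(s4, s3), c(s2, s5)) = [[10, -13], [-20, 26]]
c(c(c(s4, s3), c(s2, s5)), s1) = [[33, -6], [-66, 12]]
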